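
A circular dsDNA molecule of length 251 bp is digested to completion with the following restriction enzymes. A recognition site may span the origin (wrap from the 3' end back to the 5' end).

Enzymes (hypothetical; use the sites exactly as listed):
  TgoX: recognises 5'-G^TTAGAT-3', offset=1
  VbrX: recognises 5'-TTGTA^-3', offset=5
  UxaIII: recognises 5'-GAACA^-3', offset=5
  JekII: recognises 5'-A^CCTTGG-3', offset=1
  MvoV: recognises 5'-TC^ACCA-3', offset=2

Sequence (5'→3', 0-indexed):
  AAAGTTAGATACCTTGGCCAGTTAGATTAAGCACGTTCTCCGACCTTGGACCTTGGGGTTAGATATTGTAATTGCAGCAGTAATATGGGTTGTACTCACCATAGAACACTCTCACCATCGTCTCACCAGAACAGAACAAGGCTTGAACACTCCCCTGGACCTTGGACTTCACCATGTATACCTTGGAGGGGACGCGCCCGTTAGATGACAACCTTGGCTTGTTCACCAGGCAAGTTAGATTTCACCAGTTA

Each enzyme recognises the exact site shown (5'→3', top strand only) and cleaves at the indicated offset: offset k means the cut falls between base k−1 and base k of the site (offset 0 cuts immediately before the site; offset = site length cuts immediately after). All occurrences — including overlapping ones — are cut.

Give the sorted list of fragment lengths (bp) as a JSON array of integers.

[3,5,5,7,7,8,9,9,10,10,10,10,11,11,11,11,11,12,12,13,20,22,24]

Site scan:
  TgoX GTTAGAT/1: at [3, 20, 57, 199, 233] ⇒ [4, 21, 58, 200, 234]
  VbrX TTGTA/5: at [65, 89] ⇒ [70, 94]
  UxaIII GAACA/5: at [103, 128, 133, 144] ⇒ [108, 133, 138, 149]
  JekII ACCTTGG/1: at [10, 42, 49, 158, 179, 210] ⇒ [11, 43, 50, 159, 180, 211]
  MvoV TCACCA/2: at [95, 111, 122, 168, 222, 241] ⇒ [97, 113, 124, 170, 224, 243]

All cut coordinates (distinct, sorted): [4, 11, 21, 43, 50, 58, 70, 94, 97, 108, 113, 124, 133, 138, 149, 159, 170, 180, 200, 211, 224, 234, 243]

Fragment lengths:
  4→11: 7 bp
  11→21: 10 bp
  21→43: 22 bp
  43→50: 7 bp
  50→58: 8 bp
  58→70: 12 bp
  70→94: 24 bp
  94→97: 3 bp
  97→108: 11 bp
  108→113: 5 bp
  113→124: 11 bp
  124→133: 9 bp
  133→138: 5 bp
  138→149: 11 bp
  149→159: 10 bp
  159→170: 11 bp
  170→180: 10 bp
  180→200: 20 bp
  200→211: 11 bp
  211→224: 13 bp
  224→234: 10 bp
  234→243: 9 bp
  243→4 (wrap): 251-243+4 = 12 bp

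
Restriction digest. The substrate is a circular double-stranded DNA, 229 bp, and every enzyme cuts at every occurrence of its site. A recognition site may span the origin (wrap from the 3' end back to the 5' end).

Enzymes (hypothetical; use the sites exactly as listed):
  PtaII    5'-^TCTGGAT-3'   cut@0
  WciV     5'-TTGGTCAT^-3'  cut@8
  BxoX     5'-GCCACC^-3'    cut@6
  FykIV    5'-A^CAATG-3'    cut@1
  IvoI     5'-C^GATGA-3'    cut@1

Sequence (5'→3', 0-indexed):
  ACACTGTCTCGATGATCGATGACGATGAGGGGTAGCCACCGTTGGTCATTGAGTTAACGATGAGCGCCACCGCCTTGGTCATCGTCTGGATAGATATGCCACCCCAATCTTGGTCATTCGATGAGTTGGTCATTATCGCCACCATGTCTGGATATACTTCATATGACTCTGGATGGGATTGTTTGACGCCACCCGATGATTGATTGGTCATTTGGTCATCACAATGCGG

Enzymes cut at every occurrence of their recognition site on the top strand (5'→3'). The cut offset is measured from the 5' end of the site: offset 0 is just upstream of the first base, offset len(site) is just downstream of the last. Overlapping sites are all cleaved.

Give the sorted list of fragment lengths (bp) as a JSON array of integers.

Site scan:
  PtaII TCTGGAT/0: at [84, 146, 167] ⇒ [84, 146, 167]
  WciV TTGGTCAT/8: at [41, 74, 109, 125, 203, 211] ⇒ [49, 82, 117, 133, 211, 219]
  BxoX GCCACC/6: at [34, 65, 97, 137, 187] ⇒ [40, 71, 103, 143, 193]
  FykIV ACAATG/1: at [220] ⇒ [221]
  IvoI CGATGA/1: at [9, 16, 22, 57, 118, 193] ⇒ [10, 17, 23, 58, 119, 194]

Pooled cuts: [10, 17, 23, 40, 49, 58, 71, 82, 84, 103, 117, 119, 133, 143, 146, 167, 193, 194, 211, 219, 221]

Fragment lengths:
  10→17: 7 bp
  17→23: 6 bp
  23→40: 17 bp
  40→49: 9 bp
  49→58: 9 bp
  58→71: 13 bp
  71→82: 11 bp
  82→84: 2 bp
  84→103: 19 bp
  103→117: 14 bp
  117→119: 2 bp
  119→133: 14 bp
  133→143: 10 bp
  143→146: 3 bp
  146→167: 21 bp
  167→193: 26 bp
  193→194: 1 bp
  194→211: 17 bp
  211→219: 8 bp
  219→221: 2 bp
  221→10 (wrap): 229-221+10 = 18 bp

[1,2,2,2,3,6,7,8,9,9,10,11,13,14,14,17,17,18,19,21,26]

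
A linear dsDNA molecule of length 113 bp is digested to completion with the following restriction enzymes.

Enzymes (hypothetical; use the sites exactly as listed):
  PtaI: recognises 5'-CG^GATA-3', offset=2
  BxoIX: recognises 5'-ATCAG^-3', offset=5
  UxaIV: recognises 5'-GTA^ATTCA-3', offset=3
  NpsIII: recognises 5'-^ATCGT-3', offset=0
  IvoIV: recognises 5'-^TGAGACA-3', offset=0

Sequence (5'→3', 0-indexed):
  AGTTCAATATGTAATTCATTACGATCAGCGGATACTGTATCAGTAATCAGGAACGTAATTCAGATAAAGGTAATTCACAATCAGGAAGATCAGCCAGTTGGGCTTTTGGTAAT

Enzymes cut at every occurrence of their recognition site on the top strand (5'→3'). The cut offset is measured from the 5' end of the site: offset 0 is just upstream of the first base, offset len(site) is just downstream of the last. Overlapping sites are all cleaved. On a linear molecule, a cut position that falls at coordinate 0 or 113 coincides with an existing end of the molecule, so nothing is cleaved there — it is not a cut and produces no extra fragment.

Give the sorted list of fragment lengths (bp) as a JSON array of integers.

[2,7,7,9,12,13,13,15,15,20]

Site scan:
  PtaI (CGGATA, off=2): starts [28] → cuts [30]
  BxoIX (ATCAG, off=5): starts [23, 38, 45, 79, 88] → cuts [28, 43, 50, 84, 93]
  UxaIV (GTAATTCA, off=3): starts [10, 54, 69] → cuts [13, 57, 72]
  NpsIII (ATCGT, off=0): no sites
  IvoIV (TGAGACA, off=0): no sites

All cut coordinates (distinct, sorted): [13, 28, 30, 43, 50, 57, 72, 84, 93]

Fragment lengths:
  [0,13): 13 bp
  [13,28): 15 bp
  [28,30): 2 bp
  [30,43): 13 bp
  [43,50): 7 bp
  [50,57): 7 bp
  [57,72): 15 bp
  [72,84): 12 bp
  [84,93): 9 bp
  [93,113): 20 bp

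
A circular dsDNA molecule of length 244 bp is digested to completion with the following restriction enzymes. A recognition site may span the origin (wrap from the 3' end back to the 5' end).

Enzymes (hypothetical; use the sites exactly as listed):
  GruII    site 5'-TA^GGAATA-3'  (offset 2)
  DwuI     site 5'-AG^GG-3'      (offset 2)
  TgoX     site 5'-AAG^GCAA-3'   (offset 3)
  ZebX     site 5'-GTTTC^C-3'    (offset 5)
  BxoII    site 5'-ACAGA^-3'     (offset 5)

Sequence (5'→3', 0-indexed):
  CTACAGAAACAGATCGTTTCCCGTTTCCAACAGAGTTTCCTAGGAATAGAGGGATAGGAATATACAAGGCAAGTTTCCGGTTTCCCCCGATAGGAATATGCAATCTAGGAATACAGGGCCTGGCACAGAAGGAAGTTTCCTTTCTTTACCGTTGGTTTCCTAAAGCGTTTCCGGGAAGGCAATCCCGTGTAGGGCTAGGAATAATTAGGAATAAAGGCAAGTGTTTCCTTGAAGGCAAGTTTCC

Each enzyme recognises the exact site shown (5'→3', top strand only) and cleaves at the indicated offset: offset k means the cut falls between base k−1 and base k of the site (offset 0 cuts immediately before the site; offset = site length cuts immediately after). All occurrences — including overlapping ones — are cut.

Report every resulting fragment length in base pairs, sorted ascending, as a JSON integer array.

[3,5,5,5,6,7,7,7,7,7,7,8,8,9,9,9,9,9,10,10,11,12,12,13,14,15,20]

Per-enzyme occurrences:
  GruII (TAGGAATA, off=2): starts [40, 54, 90, 105, 195, 205] → cuts [42, 56, 92, 107, 197, 207]
  DwuI (AGGG, off=2): starts [49, 114, 190] → cuts [51, 116, 192]
  TgoX (AAGGCAA, off=3): starts [65, 175, 213, 231] → cuts [68, 178, 216, 234]
  ZebX (GTTTCC, off=5): starts [15, 22, 34, 72, 79, 134, 154, 166, 222, 238] → cuts [20, 27, 39, 77, 84, 139, 159, 171, 227, 243]
  BxoII (ACAGA, off=5): starts [2, 8, 29, 124] → cuts [7, 13, 34, 129]

Pooled cuts: [7, 13, 20, 27, 34, 39, 42, 51, 56, 68, 77, 84, 92, 107, 116, 129, 139, 159, 171, 178, 192, 197, 207, 216, 227, 234, 243]

Fragment lengths:
  7→13: 6 bp
  13→20: 7 bp
  20→27: 7 bp
  27→34: 7 bp
  34→39: 5 bp
  39→42: 3 bp
  42→51: 9 bp
  51→56: 5 bp
  56→68: 12 bp
  68→77: 9 bp
  77→84: 7 bp
  84→92: 8 bp
  92→107: 15 bp
  107→116: 9 bp
  116→129: 13 bp
  129→139: 10 bp
  139→159: 20 bp
  159→171: 12 bp
  171→178: 7 bp
  178→192: 14 bp
  192→197: 5 bp
  197→207: 10 bp
  207→216: 9 bp
  216→227: 11 bp
  227→234: 7 bp
  234→243: 9 bp
  243→7 (wrap): 244-243+7 = 8 bp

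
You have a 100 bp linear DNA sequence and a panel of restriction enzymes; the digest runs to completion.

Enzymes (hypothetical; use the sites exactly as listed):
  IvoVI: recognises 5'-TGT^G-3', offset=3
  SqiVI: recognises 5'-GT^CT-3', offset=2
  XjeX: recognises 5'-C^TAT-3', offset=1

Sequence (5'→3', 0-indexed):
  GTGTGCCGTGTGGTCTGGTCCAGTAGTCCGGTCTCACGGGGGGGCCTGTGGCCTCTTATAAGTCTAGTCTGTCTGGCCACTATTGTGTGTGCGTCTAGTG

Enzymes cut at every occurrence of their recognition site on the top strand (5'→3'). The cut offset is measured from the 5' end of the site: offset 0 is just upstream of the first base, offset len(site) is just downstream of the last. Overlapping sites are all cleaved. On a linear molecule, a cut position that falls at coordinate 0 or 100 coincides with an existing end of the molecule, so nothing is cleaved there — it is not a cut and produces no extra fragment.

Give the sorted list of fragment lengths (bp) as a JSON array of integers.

Site scan:
  IvoVI TGTG/3: at [1, 8, 46, 83, 85, 87] ⇒ [4, 11, 49, 86, 88, 90]
  SqiVI GTCT/2: at [12, 30, 61, 66, 70, 92] ⇒ [14, 32, 63, 68, 72, 94]
  XjeX CTAT/1: at [79] ⇒ [80]

All cut coordinates (distinct, sorted): [4, 11, 14, 32, 49, 63, 68, 72, 80, 86, 88, 90, 94]

Fragment lengths:
  [0,4): 4 bp
  [4,11): 7 bp
  [11,14): 3 bp
  [14,32): 18 bp
  [32,49): 17 bp
  [49,63): 14 bp
  [63,68): 5 bp
  [68,72): 4 bp
  [72,80): 8 bp
  [80,86): 6 bp
  [86,88): 2 bp
  [88,90): 2 bp
  [90,94): 4 bp
  [94,100): 6 bp

[2,2,3,4,4,4,5,6,6,7,8,14,17,18]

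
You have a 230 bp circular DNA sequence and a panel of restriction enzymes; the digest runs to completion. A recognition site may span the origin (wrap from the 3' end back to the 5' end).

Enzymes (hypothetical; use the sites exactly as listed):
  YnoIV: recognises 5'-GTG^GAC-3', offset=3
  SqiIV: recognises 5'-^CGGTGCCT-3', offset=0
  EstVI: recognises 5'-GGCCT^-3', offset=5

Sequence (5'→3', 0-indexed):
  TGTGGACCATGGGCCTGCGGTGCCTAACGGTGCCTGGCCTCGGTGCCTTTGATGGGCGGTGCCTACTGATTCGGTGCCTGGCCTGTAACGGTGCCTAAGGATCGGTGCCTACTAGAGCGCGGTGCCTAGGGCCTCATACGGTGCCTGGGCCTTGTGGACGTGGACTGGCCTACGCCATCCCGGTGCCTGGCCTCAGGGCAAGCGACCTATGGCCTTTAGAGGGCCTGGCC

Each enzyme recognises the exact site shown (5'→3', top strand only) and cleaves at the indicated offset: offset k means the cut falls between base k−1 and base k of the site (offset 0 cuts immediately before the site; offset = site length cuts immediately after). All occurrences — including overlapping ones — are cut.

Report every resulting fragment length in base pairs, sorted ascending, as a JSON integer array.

Site scan:
  YnoIV GTGGAC/3: at [1, 153, 159] ⇒ [4, 156, 162]
  SqiIV CGGTGCCT/0: at [17, 27, 40, 56, 71, 88, 102, 119, 138, 180] ⇒ [17, 27, 40, 56, 71, 88, 102, 119, 138, 180]
  EstVI GGCCT/5: at [11, 35, 79, 129, 147, 166, 188, 210, 221, 226] ⇒ [1, 16, 40, 84, 134, 152, 171, 193, 215, 226]

Pooled cuts: [1, 4, 16, 17, 27, 40, 56, 71, 84, 88, 102, 119, 134, 138, 152, 156, 162, 171, 180, 193, 215, 226]

Fragments:
  1→4: 3 bp
  4→16: 12 bp
  16→17: 1 bp
  17→27: 10 bp
  27→40: 13 bp
  40→56: 16 bp
  56→71: 15 bp
  71→84: 13 bp
  84→88: 4 bp
  88→102: 14 bp
  102→119: 17 bp
  119→134: 15 bp
  134→138: 4 bp
  138→152: 14 bp
  152→156: 4 bp
  156→162: 6 bp
  162→171: 9 bp
  171→180: 9 bp
  180→193: 13 bp
  193→215: 22 bp
  215→226: 11 bp
  226→1 (wrap): 230-226+1 = 5 bp

[1,3,4,4,4,5,6,9,9,10,11,12,13,13,13,14,14,15,15,16,17,22]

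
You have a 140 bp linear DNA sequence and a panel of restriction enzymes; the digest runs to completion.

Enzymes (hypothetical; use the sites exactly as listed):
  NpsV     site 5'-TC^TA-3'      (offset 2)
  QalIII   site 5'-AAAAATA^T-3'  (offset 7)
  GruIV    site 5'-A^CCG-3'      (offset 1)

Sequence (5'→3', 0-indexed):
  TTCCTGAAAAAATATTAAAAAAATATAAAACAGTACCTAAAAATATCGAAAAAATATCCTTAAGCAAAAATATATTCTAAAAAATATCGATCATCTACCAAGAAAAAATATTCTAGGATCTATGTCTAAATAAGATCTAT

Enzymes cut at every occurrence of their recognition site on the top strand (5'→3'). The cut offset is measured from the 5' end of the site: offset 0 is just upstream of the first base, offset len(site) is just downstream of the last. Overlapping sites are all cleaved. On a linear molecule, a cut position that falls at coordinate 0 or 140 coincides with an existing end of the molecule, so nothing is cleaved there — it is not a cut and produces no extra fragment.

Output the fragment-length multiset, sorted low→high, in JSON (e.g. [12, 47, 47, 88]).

[3,3,5,6,7,9,9,11,11,11,14,15,16,20]

Per-enzyme occurrences:
  NpsV TCTA/2: at [75, 93, 111, 118, 124, 135] ⇒ [77, 95, 113, 120, 126, 137]
  QalIII AAAAATAT/7: at [7, 18, 38, 49, 65, 79, 103] ⇒ [14, 25, 45, 56, 72, 86, 110]
  GruIV (ACCG, off=1): no sites

Pooled cuts: [14, 25, 45, 56, 72, 77, 86, 95, 110, 113, 120, 126, 137]

Fragments:
  [0,14): 14 bp
  [14,25): 11 bp
  [25,45): 20 bp
  [45,56): 11 bp
  [56,72): 16 bp
  [72,77): 5 bp
  [77,86): 9 bp
  [86,95): 9 bp
  [95,110): 15 bp
  [110,113): 3 bp
  [113,120): 7 bp
  [120,126): 6 bp
  [126,137): 11 bp
  [137,140): 3 bp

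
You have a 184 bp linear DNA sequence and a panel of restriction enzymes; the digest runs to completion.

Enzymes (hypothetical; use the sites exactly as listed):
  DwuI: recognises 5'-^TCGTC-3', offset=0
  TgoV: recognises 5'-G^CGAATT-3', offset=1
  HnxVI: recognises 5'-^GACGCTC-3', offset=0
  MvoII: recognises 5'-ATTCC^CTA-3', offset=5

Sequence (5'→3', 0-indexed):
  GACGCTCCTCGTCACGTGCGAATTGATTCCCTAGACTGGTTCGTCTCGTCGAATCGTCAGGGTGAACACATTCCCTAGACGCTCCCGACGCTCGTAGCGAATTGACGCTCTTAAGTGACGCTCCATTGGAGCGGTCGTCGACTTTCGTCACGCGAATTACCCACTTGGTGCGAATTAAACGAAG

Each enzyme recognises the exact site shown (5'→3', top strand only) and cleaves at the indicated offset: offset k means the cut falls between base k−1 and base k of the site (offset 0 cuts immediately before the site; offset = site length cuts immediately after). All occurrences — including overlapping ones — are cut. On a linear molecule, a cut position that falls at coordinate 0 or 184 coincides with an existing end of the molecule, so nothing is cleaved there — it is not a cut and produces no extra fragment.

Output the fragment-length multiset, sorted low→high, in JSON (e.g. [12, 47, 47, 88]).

Per-enzyme occurrences:
  DwuI TCGTC/0: at [8, 40, 45, 53, 134, 144] ⇒ [8, 40, 45, 53, 134, 144]
  TgoV GCGAATT/1: at [17, 96, 151, 169] ⇒ [18, 97, 152, 170]
  HnxVI GACGCTC/0: at [0, 77, 86, 103, 116] ⇒ [77, 86, 103, 116] (position 0 is a terminus of the linear molecule — no cut)
  MvoII ATTCCCTA/5: at [25, 69] ⇒ [30, 74]

Pooled cuts: [8, 18, 30, 40, 45, 53, 74, 77, 86, 97, 103, 116, 134, 144, 152, 170]

Fragment lengths:
  [0,8): 8 bp
  [8,18): 10 bp
  [18,30): 12 bp
  [30,40): 10 bp
  [40,45): 5 bp
  [45,53): 8 bp
  [53,74): 21 bp
  [74,77): 3 bp
  [77,86): 9 bp
  [86,97): 11 bp
  [97,103): 6 bp
  [103,116): 13 bp
  [116,134): 18 bp
  [134,144): 10 bp
  [144,152): 8 bp
  [152,170): 18 bp
  [170,184): 14 bp

[3,5,6,8,8,8,9,10,10,10,11,12,13,14,18,18,21]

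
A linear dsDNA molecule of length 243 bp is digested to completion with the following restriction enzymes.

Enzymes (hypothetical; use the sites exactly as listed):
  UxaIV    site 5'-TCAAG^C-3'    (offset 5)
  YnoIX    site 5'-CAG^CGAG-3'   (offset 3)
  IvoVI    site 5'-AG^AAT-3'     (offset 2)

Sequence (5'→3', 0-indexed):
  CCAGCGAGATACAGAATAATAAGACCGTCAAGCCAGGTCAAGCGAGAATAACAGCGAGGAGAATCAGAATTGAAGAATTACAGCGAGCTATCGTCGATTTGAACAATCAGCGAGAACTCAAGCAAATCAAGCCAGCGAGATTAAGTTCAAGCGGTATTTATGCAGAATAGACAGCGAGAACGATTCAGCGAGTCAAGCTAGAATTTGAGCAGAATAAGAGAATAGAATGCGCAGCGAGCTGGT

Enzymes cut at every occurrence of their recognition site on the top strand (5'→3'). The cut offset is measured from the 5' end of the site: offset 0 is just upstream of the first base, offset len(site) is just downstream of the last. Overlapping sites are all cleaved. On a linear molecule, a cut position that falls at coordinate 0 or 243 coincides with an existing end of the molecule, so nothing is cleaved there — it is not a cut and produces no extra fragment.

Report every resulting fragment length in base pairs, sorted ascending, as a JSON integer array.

Per-enzyme occurrences:
  UxaIV (TCAAGC, off=5): starts [27, 37, 117, 126, 146, 192] → cuts [32, 42, 122, 131, 151, 197]
  YnoIX (CAGCGAG, off=3): starts [1, 51, 80, 107, 132, 171, 185, 231] → cuts [4, 54, 83, 110, 135, 174, 188, 234]
  IvoVI (AGAAT, off=2): starts [12, 44, 59, 65, 73, 163, 199, 210, 218, 223] → cuts [14, 46, 61, 67, 75, 165, 201, 212, 220, 225]

Pooled cuts: [4, 14, 32, 42, 46, 54, 61, 67, 75, 83, 110, 122, 131, 135, 151, 165, 174, 188, 197, 201, 212, 220, 225, 234]

Fragments:
  [0,4): 4 bp
  [4,14): 10 bp
  [14,32): 18 bp
  [32,42): 10 bp
  [42,46): 4 bp
  [46,54): 8 bp
  [54,61): 7 bp
  [61,67): 6 bp
  [67,75): 8 bp
  [75,83): 8 bp
  [83,110): 27 bp
  [110,122): 12 bp
  [122,131): 9 bp
  [131,135): 4 bp
  [135,151): 16 bp
  [151,165): 14 bp
  [165,174): 9 bp
  [174,188): 14 bp
  [188,197): 9 bp
  [197,201): 4 bp
  [201,212): 11 bp
  [212,220): 8 bp
  [220,225): 5 bp
  [225,234): 9 bp
  [234,243): 9 bp

[4,4,4,4,5,6,7,8,8,8,8,9,9,9,9,9,10,10,11,12,14,14,16,18,27]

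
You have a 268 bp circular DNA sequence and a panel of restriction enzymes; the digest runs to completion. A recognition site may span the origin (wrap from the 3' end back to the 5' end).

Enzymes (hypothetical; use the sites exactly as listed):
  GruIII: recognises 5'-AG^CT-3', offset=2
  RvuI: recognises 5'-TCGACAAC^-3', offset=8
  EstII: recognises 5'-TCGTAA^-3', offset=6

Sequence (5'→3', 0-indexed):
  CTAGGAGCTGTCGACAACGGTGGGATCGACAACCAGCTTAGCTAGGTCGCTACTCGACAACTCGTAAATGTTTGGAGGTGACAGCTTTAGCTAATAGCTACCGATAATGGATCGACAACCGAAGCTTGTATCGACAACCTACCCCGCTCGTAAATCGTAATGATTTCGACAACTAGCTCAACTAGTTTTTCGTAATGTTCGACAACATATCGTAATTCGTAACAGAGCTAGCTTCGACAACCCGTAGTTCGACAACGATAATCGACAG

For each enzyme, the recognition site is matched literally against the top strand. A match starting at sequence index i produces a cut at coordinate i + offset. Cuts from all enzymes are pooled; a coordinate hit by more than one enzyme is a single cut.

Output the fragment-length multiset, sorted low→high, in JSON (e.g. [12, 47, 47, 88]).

[3,3,4,5,5,5,6,6,7,7,7,7,9,10,11,11,12,13,14,15,15,15,17,19,20,22]

Site scan:
  GruIII AGCT/2: at [5, 34, 39, 82, 88, 95, 122, 174, 225, 229, 266] ⇒ [0, 7, 36, 41, 84, 90, 97, 124, 176, 227, 231]
  RvuI TCGACAAC/8: at [10, 25, 53, 111, 130, 165, 198, 233, 248] ⇒ [18, 33, 61, 119, 138, 173, 206, 241, 256]
  EstII TCGTAA/6: at [61, 147, 154, 189, 209, 216] ⇒ [67, 153, 160, 195, 215, 222]

All cut coordinates (distinct, sorted): [0, 7, 18, 33, 36, 41, 61, 67, 84, 90, 97, 119, 124, 138, 153, 160, 173, 176, 195, 206, 215, 222, 227, 231, 241, 256]

Fragments:
  0→7: 7 bp
  7→18: 11 bp
  18→33: 15 bp
  33→36: 3 bp
  36→41: 5 bp
  41→61: 20 bp
  61→67: 6 bp
  67→84: 17 bp
  84→90: 6 bp
  90→97: 7 bp
  97→119: 22 bp
  119→124: 5 bp
  124→138: 14 bp
  138→153: 15 bp
  153→160: 7 bp
  160→173: 13 bp
  173→176: 3 bp
  176→195: 19 bp
  195→206: 11 bp
  206→215: 9 bp
  215→222: 7 bp
  222→227: 5 bp
  227→231: 4 bp
  231→241: 10 bp
  241→256: 15 bp
  256→0 (wrap): 268-256+0 = 12 bp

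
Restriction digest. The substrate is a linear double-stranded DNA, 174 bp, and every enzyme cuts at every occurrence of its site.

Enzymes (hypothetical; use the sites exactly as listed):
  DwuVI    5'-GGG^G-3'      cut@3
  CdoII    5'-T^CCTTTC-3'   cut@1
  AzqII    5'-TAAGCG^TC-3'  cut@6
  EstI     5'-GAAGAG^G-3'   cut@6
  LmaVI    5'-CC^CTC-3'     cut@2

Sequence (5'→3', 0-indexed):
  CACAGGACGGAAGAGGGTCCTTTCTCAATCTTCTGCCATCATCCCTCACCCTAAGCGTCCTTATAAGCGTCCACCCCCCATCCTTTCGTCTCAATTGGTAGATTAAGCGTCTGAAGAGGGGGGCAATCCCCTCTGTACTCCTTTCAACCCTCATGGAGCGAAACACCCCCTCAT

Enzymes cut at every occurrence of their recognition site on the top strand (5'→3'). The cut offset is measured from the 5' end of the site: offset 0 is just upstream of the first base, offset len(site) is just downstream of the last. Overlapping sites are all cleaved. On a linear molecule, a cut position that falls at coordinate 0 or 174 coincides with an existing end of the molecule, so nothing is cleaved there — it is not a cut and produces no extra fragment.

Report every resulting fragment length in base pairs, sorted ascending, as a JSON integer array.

Scan for sites:
  DwuVI GGGG/3: at [117, 118, 119] ⇒ [120, 121, 122]
  CdoII TCCTTTC/1: at [17, 80, 138] ⇒ [18, 81, 139]
  AzqII TAAGCGTC/6: at [51, 63, 103] ⇒ [57, 69, 109]
  EstI GAAGAGG/6: at [9, 112] ⇒ [15, 118]
  LmaVI CCCTC/2: at [42, 128, 147, 167] ⇒ [44, 130, 149, 169]

All cut coordinates (distinct, sorted): [15, 18, 44, 57, 69, 81, 109, 118, 120, 121, 122, 130, 139, 149, 169]

Fragment lengths:
  [0,15): 15 bp
  [15,18): 3 bp
  [18,44): 26 bp
  [44,57): 13 bp
  [57,69): 12 bp
  [69,81): 12 bp
  [81,109): 28 bp
  [109,118): 9 bp
  [118,120): 2 bp
  [120,121): 1 bp
  [121,122): 1 bp
  [122,130): 8 bp
  [130,139): 9 bp
  [139,149): 10 bp
  [149,169): 20 bp
  [169,174): 5 bp

[1,1,2,3,5,8,9,9,10,12,12,13,15,20,26,28]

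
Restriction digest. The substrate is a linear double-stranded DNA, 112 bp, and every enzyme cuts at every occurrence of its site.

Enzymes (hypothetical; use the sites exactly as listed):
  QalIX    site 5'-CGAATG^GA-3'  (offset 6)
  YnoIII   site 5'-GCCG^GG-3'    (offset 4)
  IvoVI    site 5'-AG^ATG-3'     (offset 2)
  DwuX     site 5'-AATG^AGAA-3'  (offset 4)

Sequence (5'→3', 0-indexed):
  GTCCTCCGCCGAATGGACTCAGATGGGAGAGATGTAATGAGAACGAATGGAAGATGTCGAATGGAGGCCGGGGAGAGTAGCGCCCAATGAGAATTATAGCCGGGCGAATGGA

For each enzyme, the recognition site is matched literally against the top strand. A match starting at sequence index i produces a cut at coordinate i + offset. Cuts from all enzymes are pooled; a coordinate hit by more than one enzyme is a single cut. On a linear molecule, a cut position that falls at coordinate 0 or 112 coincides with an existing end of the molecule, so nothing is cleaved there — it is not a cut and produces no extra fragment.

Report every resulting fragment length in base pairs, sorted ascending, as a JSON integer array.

Site scan:
  QalIX CGAATGGA/6: at [9, 43, 57, 104] ⇒ [15, 49, 63, 110]
  YnoIII GCCGGG/4: at [66, 98] ⇒ [70, 102]
  IvoVI AGATG/2: at [20, 29, 51] ⇒ [22, 31, 53]
  DwuX AATGAGAA/4: at [35, 85] ⇒ [39, 89]

Pooled cuts: [15, 22, 31, 39, 49, 53, 63, 70, 89, 102, 110]

Fragment lengths:
  [0,15): 15 bp
  [15,22): 7 bp
  [22,31): 9 bp
  [31,39): 8 bp
  [39,49): 10 bp
  [49,53): 4 bp
  [53,63): 10 bp
  [63,70): 7 bp
  [70,89): 19 bp
  [89,102): 13 bp
  [102,110): 8 bp
  [110,112): 2 bp

[2,4,7,7,8,8,9,10,10,13,15,19]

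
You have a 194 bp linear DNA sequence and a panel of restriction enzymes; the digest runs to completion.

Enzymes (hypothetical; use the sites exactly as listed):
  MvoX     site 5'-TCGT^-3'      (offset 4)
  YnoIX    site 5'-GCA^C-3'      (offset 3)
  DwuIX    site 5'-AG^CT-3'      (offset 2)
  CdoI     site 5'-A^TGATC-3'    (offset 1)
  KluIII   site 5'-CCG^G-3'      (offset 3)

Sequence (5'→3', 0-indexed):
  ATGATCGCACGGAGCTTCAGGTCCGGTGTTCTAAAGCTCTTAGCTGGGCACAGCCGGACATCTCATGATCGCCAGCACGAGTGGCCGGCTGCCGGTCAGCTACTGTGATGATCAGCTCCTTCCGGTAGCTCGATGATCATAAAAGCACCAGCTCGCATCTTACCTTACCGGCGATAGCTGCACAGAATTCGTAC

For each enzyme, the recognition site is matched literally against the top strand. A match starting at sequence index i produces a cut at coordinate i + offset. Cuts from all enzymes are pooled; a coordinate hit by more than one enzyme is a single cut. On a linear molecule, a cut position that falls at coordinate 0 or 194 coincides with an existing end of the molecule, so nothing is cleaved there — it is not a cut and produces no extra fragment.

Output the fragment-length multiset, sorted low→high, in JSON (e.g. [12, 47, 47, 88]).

Scan for sites:
  MvoX TCGT/4: at [188] ⇒ [192]
  YnoIX GCAC/3: at [6, 47, 74, 144, 179] ⇒ [9, 50, 77, 147, 182]
  DwuIX AGCT/2: at [12, 34, 41, 97, 113, 126, 149, 175] ⇒ [14, 36, 43, 99, 115, 128, 151, 177]
  CdoI ATGATC/1: at [0, 64, 107, 132] ⇒ [1, 65, 108, 133]
  KluIII CCGG/3: at [22, 53, 84, 91, 121, 167] ⇒ [25, 56, 87, 94, 124, 170]

All cut coordinates (distinct, sorted): [1, 9, 14, 25, 36, 43, 50, 56, 65, 77, 87, 94, 99, 108, 115, 124, 128, 133, 147, 151, 170, 177, 182, 192]

Fragment lengths:
  [0,1): 1 bp
  [1,9): 8 bp
  [9,14): 5 bp
  [14,25): 11 bp
  [25,36): 11 bp
  [36,43): 7 bp
  [43,50): 7 bp
  [50,56): 6 bp
  [56,65): 9 bp
  [65,77): 12 bp
  [77,87): 10 bp
  [87,94): 7 bp
  [94,99): 5 bp
  [99,108): 9 bp
  [108,115): 7 bp
  [115,124): 9 bp
  [124,128): 4 bp
  [128,133): 5 bp
  [133,147): 14 bp
  [147,151): 4 bp
  [151,170): 19 bp
  [170,177): 7 bp
  [177,182): 5 bp
  [182,192): 10 bp
  [192,194): 2 bp

[1,2,4,4,5,5,5,5,6,7,7,7,7,7,8,9,9,9,10,10,11,11,12,14,19]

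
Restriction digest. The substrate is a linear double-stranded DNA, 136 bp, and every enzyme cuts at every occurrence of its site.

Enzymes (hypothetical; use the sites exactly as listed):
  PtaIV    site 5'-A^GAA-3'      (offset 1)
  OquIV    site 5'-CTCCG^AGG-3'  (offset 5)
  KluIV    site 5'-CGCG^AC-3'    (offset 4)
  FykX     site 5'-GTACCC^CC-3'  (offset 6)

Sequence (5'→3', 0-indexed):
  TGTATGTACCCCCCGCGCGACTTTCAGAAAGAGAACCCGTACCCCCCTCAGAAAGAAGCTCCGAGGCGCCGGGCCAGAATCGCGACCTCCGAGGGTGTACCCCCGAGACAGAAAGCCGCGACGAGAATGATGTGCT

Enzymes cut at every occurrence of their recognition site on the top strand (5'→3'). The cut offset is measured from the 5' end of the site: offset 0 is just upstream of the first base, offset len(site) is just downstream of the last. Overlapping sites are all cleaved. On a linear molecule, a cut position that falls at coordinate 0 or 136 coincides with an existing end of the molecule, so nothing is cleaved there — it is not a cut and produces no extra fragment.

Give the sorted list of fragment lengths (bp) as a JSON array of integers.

Per-enzyme occurrences:
  PtaIV (AGAA, off=1): starts [25, 31, 49, 53, 75, 109, 123] → cuts [26, 32, 50, 54, 76, 110, 124]
  OquIV (CTCCGAGG, off=5): starts [58, 86] → cuts [63, 91]
  KluIV (CGCGAC, off=4): starts [15, 80, 116] → cuts [19, 84, 120]
  FykX (GTACCCCC, off=6): starts [5, 38, 96] → cuts [11, 44, 102]

Pooled cuts: [11, 19, 26, 32, 44, 50, 54, 63, 76, 84, 91, 102, 110, 120, 124]

Fragments:
  [0,11): 11 bp
  [11,19): 8 bp
  [19,26): 7 bp
  [26,32): 6 bp
  [32,44): 12 bp
  [44,50): 6 bp
  [50,54): 4 bp
  [54,63): 9 bp
  [63,76): 13 bp
  [76,84): 8 bp
  [84,91): 7 bp
  [91,102): 11 bp
  [102,110): 8 bp
  [110,120): 10 bp
  [120,124): 4 bp
  [124,136): 12 bp

[4,4,6,6,7,7,8,8,8,9,10,11,11,12,12,13]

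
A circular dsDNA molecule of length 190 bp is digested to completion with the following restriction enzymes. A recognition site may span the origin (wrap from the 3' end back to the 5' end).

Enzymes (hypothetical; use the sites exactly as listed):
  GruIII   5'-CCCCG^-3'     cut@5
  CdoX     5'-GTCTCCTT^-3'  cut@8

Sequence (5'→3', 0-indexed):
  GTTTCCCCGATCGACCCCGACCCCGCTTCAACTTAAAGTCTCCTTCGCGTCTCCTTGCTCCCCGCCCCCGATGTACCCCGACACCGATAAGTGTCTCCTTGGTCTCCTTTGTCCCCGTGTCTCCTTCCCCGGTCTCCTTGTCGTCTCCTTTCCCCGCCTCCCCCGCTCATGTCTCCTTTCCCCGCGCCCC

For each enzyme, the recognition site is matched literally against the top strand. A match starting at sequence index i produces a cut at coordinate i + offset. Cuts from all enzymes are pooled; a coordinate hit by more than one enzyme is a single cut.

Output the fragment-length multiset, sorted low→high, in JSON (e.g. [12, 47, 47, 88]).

Per-enzyme occurrences:
  GruIII (CCCCG, off=5): starts [4, 14, 20, 59, 65, 75, 112, 126, 151, 160, 179, 186] → cuts [1, 9, 19, 25, 64, 70, 80, 117, 131, 156, 165, 184]
  CdoX (GTCTCCTT, off=8): starts [37, 48, 92, 101, 118, 131, 142, 170] → cuts [45, 56, 100, 109, 126, 139, 150, 178]

All cut coordinates (distinct, sorted): [1, 9, 19, 25, 45, 56, 64, 70, 80, 100, 109, 117, 126, 131, 139, 150, 156, 165, 178, 184]

Fragments:
  1→9: 8 bp
  9→19: 10 bp
  19→25: 6 bp
  25→45: 20 bp
  45→56: 11 bp
  56→64: 8 bp
  64→70: 6 bp
  70→80: 10 bp
  80→100: 20 bp
  100→109: 9 bp
  109→117: 8 bp
  117→126: 9 bp
  126→131: 5 bp
  131→139: 8 bp
  139→150: 11 bp
  150→156: 6 bp
  156→165: 9 bp
  165→178: 13 bp
  178→184: 6 bp
  184→1 (wrap): 190-184+1 = 7 bp

[5,6,6,6,6,7,8,8,8,8,9,9,9,10,10,11,11,13,20,20]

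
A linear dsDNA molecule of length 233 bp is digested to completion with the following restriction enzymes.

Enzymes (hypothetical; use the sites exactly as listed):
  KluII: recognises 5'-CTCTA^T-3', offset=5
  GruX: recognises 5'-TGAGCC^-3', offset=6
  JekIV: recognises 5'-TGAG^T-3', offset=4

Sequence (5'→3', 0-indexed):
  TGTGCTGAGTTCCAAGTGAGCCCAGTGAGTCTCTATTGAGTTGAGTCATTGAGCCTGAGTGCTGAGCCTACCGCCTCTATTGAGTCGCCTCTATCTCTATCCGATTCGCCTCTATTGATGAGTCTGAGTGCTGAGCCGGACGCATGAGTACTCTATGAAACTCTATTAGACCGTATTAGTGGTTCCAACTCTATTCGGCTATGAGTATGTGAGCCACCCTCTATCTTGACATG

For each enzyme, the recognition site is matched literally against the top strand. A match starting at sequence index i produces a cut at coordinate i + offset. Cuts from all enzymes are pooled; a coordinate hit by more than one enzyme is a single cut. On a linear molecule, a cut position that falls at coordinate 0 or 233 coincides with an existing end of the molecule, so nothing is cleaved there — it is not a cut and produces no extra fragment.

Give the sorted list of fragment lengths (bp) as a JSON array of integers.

Per-enzyme occurrences:
  KluII CTCTAT/5: at [30, 74, 88, 94, 109, 150, 160, 188, 218] ⇒ [35, 79, 93, 99, 114, 155, 165, 193, 223]
  GruX TGAGCC/6: at [16, 49, 62, 131, 209] ⇒ [22, 55, 68, 137, 215]
  JekIV TGAGT/4: at [5, 25, 36, 41, 55, 80, 118, 124, 144, 201] ⇒ [9, 29, 40, 45, 59, 84, 122, 128, 148, 205]

All cut coordinates (distinct, sorted): [9, 22, 29, 35, 40, 45, 55, 59, 68, 79, 84, 93, 99, 114, 122, 128, 137, 148, 155, 165, 193, 205, 215, 223]

Fragments:
  [0,9): 9 bp
  [9,22): 13 bp
  [22,29): 7 bp
  [29,35): 6 bp
  [35,40): 5 bp
  [40,45): 5 bp
  [45,55): 10 bp
  [55,59): 4 bp
  [59,68): 9 bp
  [68,79): 11 bp
  [79,84): 5 bp
  [84,93): 9 bp
  [93,99): 6 bp
  [99,114): 15 bp
  [114,122): 8 bp
  [122,128): 6 bp
  [128,137): 9 bp
  [137,148): 11 bp
  [148,155): 7 bp
  [155,165): 10 bp
  [165,193): 28 bp
  [193,205): 12 bp
  [205,215): 10 bp
  [215,223): 8 bp
  [223,233): 10 bp

[4,5,5,5,6,6,6,7,7,8,8,9,9,9,9,10,10,10,10,11,11,12,13,15,28]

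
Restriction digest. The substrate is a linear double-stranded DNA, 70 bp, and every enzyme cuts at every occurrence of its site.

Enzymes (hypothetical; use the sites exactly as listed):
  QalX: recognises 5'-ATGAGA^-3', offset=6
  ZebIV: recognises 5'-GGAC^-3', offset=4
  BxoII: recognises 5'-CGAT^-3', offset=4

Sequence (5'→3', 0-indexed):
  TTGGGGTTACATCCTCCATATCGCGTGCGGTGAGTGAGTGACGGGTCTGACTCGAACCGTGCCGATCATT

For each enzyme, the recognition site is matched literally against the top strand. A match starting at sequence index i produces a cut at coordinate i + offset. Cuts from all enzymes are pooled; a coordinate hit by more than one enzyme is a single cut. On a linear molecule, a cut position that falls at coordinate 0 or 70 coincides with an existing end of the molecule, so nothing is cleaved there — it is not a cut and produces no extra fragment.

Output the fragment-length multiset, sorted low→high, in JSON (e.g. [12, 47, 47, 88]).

[4,66]

Scan for sites:
  QalX (ATGAGA, off=6): no sites
  ZebIV (GGAC, off=4): no sites
  BxoII (CGAT, off=4): starts [62] → cuts [66]

Pooled cuts: [66]

Fragment lengths:
  [0,66): 66 bp
  [66,70): 4 bp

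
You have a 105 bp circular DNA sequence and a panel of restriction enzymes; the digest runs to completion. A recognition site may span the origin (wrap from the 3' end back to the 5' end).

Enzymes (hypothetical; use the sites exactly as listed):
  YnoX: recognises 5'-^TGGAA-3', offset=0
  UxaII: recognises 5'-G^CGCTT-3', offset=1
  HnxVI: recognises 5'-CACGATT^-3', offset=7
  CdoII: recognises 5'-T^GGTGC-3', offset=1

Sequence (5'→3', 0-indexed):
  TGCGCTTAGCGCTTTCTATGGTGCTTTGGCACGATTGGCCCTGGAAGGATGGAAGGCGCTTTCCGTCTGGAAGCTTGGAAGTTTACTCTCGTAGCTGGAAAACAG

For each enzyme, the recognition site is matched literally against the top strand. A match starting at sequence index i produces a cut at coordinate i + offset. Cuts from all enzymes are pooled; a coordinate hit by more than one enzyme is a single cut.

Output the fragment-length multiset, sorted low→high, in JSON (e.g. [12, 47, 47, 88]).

[5,7,7,8,8,10,11,12,17,20]

Site scan:
  YnoX TGGAA/0: at [41, 49, 67, 75, 95] ⇒ [41, 49, 67, 75, 95]
  UxaII GCGCTT/1: at [1, 8, 55] ⇒ [2, 9, 56]
  HnxVI CACGATT/7: at [29] ⇒ [36]
  CdoII TGGTGC/1: at [18] ⇒ [19]

Pooled cuts: [2, 9, 19, 36, 41, 49, 56, 67, 75, 95]

Fragments:
  2→9: 7 bp
  9→19: 10 bp
  19→36: 17 bp
  36→41: 5 bp
  41→49: 8 bp
  49→56: 7 bp
  56→67: 11 bp
  67→75: 8 bp
  75→95: 20 bp
  95→2 (wrap): 105-95+2 = 12 bp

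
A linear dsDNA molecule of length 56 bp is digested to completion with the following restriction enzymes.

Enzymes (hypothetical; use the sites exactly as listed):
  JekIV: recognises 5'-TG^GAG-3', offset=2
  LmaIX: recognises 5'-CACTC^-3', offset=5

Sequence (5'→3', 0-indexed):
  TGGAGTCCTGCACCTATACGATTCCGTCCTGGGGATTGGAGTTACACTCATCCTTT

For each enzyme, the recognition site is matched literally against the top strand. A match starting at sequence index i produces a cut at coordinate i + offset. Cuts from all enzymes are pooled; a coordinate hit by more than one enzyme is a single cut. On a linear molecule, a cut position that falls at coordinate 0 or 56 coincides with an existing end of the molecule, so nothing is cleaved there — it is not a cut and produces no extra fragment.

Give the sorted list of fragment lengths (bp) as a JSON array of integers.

Per-enzyme occurrences:
  JekIV TGGAG/2: at [0, 36] ⇒ [2, 38]
  LmaIX CACTC/5: at [44] ⇒ [49]

All cut coordinates (distinct, sorted): [2, 38, 49]

Fragment lengths:
  [0,2): 2 bp
  [2,38): 36 bp
  [38,49): 11 bp
  [49,56): 7 bp

[2,7,11,36]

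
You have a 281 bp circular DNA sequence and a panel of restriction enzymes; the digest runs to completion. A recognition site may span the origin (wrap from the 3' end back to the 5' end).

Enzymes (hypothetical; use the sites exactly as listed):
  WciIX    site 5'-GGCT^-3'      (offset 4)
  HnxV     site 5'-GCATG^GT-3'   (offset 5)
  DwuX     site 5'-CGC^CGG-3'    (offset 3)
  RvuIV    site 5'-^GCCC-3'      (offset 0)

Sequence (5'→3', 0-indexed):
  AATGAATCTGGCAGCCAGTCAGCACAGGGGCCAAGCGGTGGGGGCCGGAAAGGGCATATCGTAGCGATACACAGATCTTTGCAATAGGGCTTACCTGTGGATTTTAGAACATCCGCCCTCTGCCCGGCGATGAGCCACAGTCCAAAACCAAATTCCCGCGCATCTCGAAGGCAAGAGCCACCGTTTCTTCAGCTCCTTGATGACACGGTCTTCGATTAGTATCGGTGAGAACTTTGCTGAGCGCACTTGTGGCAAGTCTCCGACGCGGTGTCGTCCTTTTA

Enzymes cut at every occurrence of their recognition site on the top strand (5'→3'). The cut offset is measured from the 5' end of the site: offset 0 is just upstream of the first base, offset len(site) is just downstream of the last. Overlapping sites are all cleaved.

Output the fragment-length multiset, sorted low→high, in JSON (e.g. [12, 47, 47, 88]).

[7,23,251]

Site scan:
  WciIX (GGCT, off=4): starts [87] → cuts [91]
  HnxV (GCATGGT, off=5): no sites
  DwuX (CGCCGG, off=3): no sites
  RvuIV (GCCC, off=0): starts [114, 121] → cuts [114, 121]

All cut coordinates (distinct, sorted): [91, 114, 121]

Fragments:
  91→114: 23 bp
  114→121: 7 bp
  121→91 (wrap): 281-121+91 = 251 bp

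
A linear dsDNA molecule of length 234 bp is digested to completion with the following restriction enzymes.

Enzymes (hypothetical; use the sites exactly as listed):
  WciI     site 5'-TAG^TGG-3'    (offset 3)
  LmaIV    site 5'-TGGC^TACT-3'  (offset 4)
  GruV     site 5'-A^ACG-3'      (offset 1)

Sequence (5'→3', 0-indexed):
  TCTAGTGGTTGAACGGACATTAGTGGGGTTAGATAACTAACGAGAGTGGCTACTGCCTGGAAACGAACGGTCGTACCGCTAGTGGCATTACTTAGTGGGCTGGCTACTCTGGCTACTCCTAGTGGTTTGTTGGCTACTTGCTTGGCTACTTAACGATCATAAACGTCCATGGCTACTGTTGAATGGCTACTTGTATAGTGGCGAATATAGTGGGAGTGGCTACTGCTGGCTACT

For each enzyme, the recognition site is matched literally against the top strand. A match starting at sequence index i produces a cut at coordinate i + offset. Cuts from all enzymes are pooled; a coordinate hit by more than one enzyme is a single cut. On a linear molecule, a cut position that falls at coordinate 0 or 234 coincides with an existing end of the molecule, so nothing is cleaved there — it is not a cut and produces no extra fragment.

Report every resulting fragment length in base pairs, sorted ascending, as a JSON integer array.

Scan for sites:
  WciI (TAGTGG, off=3): starts [2, 20, 79, 92, 119, 195, 207] → cuts [5, 23, 82, 95, 122, 198, 210]
  LmaIV (TGGCTACT, off=4): starts [46, 100, 109, 130, 142, 169, 183, 216, 226] → cuts [50, 104, 113, 134, 146, 173, 187, 220, 230]
  GruV (AACG, off=1): starts [11, 38, 61, 65, 151, 161] → cuts [12, 39, 62, 66, 152, 162]

All cut coordinates (distinct, sorted): [5, 12, 23, 39, 50, 62, 66, 82, 95, 104, 113, 122, 134, 146, 152, 162, 173, 187, 198, 210, 220, 230]

Fragments:
  [0,5): 5 bp
  [5,12): 7 bp
  [12,23): 11 bp
  [23,39): 16 bp
  [39,50): 11 bp
  [50,62): 12 bp
  [62,66): 4 bp
  [66,82): 16 bp
  [82,95): 13 bp
  [95,104): 9 bp
  [104,113): 9 bp
  [113,122): 9 bp
  [122,134): 12 bp
  [134,146): 12 bp
  [146,152): 6 bp
  [152,162): 10 bp
  [162,173): 11 bp
  [173,187): 14 bp
  [187,198): 11 bp
  [198,210): 12 bp
  [210,220): 10 bp
  [220,230): 10 bp
  [230,234): 4 bp

[4,4,5,6,7,9,9,9,10,10,10,11,11,11,11,12,12,12,12,13,14,16,16]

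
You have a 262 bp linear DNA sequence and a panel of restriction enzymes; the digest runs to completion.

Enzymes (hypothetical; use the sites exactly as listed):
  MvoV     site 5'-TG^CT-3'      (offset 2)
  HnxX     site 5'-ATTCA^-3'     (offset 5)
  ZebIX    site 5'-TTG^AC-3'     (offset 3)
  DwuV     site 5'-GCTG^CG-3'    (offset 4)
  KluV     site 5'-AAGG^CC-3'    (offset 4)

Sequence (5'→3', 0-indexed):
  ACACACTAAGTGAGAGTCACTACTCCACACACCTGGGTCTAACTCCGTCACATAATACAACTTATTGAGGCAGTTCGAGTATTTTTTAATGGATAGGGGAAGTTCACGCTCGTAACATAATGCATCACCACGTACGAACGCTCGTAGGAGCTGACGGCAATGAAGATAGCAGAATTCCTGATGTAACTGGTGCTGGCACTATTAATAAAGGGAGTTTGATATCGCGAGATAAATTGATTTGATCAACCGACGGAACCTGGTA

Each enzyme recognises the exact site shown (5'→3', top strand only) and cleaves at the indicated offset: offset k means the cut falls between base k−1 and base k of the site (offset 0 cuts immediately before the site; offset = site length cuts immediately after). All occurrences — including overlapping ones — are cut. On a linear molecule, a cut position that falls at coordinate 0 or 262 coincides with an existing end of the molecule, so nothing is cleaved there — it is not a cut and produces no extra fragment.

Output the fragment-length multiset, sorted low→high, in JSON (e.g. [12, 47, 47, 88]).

[70,192]

Site scan:
  MvoV TGCT/2: at [190] ⇒ [192]
  HnxX (ATTCA, off=5): no sites
  ZebIX (TTGAC, off=3): no sites
  DwuV (GCTGCG, off=4): no sites
  KluV (AAGGCC, off=4): no sites

All cut coordinates (distinct, sorted): [192]

Fragments:
  [0,192): 192 bp
  [192,262): 70 bp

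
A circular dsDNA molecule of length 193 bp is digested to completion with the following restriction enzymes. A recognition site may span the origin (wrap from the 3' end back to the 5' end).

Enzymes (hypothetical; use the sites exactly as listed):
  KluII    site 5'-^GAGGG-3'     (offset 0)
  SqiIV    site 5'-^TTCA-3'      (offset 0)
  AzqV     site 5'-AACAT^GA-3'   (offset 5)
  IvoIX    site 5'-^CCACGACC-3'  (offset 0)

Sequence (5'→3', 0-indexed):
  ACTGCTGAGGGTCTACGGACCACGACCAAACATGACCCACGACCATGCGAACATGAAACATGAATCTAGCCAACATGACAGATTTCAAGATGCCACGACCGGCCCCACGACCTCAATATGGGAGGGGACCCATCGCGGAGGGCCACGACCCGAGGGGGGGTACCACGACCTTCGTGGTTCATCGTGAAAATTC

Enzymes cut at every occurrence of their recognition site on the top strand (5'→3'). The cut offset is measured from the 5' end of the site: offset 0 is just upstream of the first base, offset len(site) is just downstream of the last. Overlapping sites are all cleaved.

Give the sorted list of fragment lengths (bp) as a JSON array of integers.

[3,5,7,7,9,9,9,11,12,13,13,14,15,15,16,17,18]

Site scan:
  KluII GAGGG/0: at [6, 121, 137, 151] ⇒ [6, 121, 137, 151]
  SqiIV TTCA/0: at [83, 177, 190] ⇒ [83, 177, 190]
  AzqV AACATGA/5: at [28, 49, 56, 71] ⇒ [33, 54, 61, 76]
  IvoIX CCACGACC/0: at [19, 36, 92, 104, 142, 162] ⇒ [19, 36, 92, 104, 142, 162]

Pooled cuts: [6, 19, 33, 36, 54, 61, 76, 83, 92, 104, 121, 137, 142, 151, 162, 177, 190]

Fragments:
  6→19: 13 bp
  19→33: 14 bp
  33→36: 3 bp
  36→54: 18 bp
  54→61: 7 bp
  61→76: 15 bp
  76→83: 7 bp
  83→92: 9 bp
  92→104: 12 bp
  104→121: 17 bp
  121→137: 16 bp
  137→142: 5 bp
  142→151: 9 bp
  151→162: 11 bp
  162→177: 15 bp
  177→190: 13 bp
  190→6 (wrap): 193-190+6 = 9 bp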